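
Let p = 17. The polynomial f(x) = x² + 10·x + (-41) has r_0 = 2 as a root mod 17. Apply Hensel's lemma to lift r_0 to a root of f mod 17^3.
r_2 = 4524 (mod 4913)

Hensel: r_{i+1} = r_i − f(r_i)·(f′(r_i))^{-1} mod 17^{i+2}, f′(x) = 2x + 10. Iterate:
  r_0 = 2 (mod 17)
  r_1 = 189 (mod 289)
  r_2 = 4524 (mod 4913)
Final: r = 4524 satisfies f(r) ≡ 0 mod 17^3.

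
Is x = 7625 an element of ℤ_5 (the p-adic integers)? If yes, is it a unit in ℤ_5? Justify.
x ∈ ℤ_5 but not a unit; v_5(x) = 3 > 0

ℤ_5 = {x ∈ ℚ_5 : v_5(x) ≥ 0} and ℤ_5^× = {x ∈ ℤ_5 : v_5(x) = 0}. Here v_5(7625) = v_5(num) − v_5(den) = 3; compare against these criteria.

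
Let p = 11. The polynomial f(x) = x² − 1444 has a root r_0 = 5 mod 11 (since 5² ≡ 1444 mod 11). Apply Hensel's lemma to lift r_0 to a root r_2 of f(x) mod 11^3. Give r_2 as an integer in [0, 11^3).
r_2 = 38 (mod 1331)

Hensel's recurrence: r_{i+1} = r_i − f(r_i)·(f′(r_i))^{-1} mod 11^{i+2}, with f′(x) = 2x. Iterate:
  r_0 = 5 (mod 11)
  r_1 = 38 (mod 121)
  r_2 = 38 (mod 1331)
Final: r_2 = 38, and one checks f(r_2) ≡ 0 mod 11^3.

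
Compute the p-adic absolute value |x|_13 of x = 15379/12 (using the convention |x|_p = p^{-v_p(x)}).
|15379/12|_13 = 1/2197

Step 1 — compute v_13(x) by factoring powers of 13 out of the numerator and denominator: v_13(15379/12) = 3. Step 2 — apply |x|_p = p^{-v_p(x)} = 13^{-3} = 1/2197.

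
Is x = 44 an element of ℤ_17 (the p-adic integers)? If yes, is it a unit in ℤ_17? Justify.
x ∈ ℤ_17^× (unit); v_17(x) = 0

ℤ_17 = {x ∈ ℚ_17 : v_17(x) ≥ 0} and ℤ_17^× = {x ∈ ℤ_17 : v_17(x) = 0}. Here v_17(44) = v_17(num) − v_17(den) = 0; compare against these criteria.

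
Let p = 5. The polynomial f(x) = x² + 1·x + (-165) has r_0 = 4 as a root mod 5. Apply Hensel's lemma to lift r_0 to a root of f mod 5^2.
r_1 = 9 (mod 25)

Hensel: r_{i+1} = r_i − f(r_i)·(f′(r_i))^{-1} mod 5^{i+2}, f′(x) = 2x + 1. Iterate:
  r_0 = 4 (mod 5)
  r_1 = 9 (mod 25)
Final: r = 9 satisfies f(r) ≡ 0 mod 5^2.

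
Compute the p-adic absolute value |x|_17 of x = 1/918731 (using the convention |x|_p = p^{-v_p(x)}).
|1/918731|_17 = 83521

Step 1 — compute v_17(x) by factoring powers of 17 out of the numerator and denominator: v_17(1/918731) = -4. Step 2 — apply |x|_p = p^{-v_p(x)} = 17^{4} = 83521.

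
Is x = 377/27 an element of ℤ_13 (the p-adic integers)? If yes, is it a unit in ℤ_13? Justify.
x ∈ ℤ_13 but not a unit; v_13(x) = 1 > 0

ℤ_13 = {x ∈ ℚ_13 : v_13(x) ≥ 0} and ℤ_13^× = {x ∈ ℤ_13 : v_13(x) = 0}. Here v_13(377/27) = v_13(num) − v_13(den) = 1; compare against these criteria.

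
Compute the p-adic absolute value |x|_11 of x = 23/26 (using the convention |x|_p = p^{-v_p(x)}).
|23/26|_11 = 1

Step 1 — compute v_11(x) by factoring powers of 11 out of the numerator and denominator: v_11(23/26) = 0. Step 2 — apply |x|_p = p^{-v_p(x)} = 11^{0} = 1.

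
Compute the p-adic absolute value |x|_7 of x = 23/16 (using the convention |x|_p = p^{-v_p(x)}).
|23/16|_7 = 1

Step 1 — compute v_7(x) by factoring powers of 7 out of the numerator and denominator: v_7(23/16) = 0. Step 2 — apply |x|_p = p^{-v_p(x)} = 7^{0} = 1.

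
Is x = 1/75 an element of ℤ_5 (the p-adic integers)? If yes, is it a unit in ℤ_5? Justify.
x ∉ ℤ_5 (v_5(x) = -2 < 0)

ℤ_5 = {x ∈ ℚ_5 : v_5(x) ≥ 0} and ℤ_5^× = {x ∈ ℤ_5 : v_5(x) = 0}. Here v_5(1/75) = v_5(num) − v_5(den) = -2; compare against these criteria.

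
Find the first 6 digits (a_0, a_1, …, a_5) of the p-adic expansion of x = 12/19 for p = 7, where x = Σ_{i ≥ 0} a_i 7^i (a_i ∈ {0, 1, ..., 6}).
(a_0, …, a_5) = (1, 4, 2, 0, 4, 2)

v_7(12/19) = 0 (numerator and denominator both coprime to 7), so x ∈ ℤ_7^×. Compute digits iteratively via a_i = x_i mod 7, x_{i+1} = (x_i − a_i)/7, with x_0 = x:
  x_0 = 12/19;  a_0 = 1;  x_1 = (x_0 − 1)/7 = -1/19
  x_1 = -1/19;  a_1 = 4;  x_2 = (x_1 − 4)/7 = -11/19
  x_2 = -11/19;  a_2 = 2;  x_3 = (x_2 − 2)/7 = -7/19
  x_3 = -7/19;  a_3 = 0;  x_4 = (x_3 − 0)/7 = -1/19
  x_4 = -1/19;  a_4 = 4;  x_5 = (x_4 − 4)/7 = -11/19
  x_5 = -11/19;  a_5 = 2;  x_6 = (x_5 − 2)/7 = -7/19
Digits: (1, 4, 2, 0, 4, 2).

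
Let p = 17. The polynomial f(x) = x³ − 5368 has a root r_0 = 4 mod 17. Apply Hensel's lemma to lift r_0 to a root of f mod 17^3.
r_2 = 2282 (mod 4913)

Hensel: r_{i+1} = r_i − f(r_i)/f′(r_i) mod 17^{i+2}, where f′(x) = 3x². Iterate:
  r_0 = 4 (mod 17)
  r_1 = 259 (mod 289)
  r_2 = 2282 (mod 4913)
Final: r = 2282 with f(r) ≡ 0 mod 17^3.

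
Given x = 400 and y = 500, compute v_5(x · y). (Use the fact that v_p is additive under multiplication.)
v_5(200000) = 5

v_p(x) = 2 (factor: 400 = 5^2 · 16); v_p(y) = 3 (factor: 500 = 5^3 · 4). Additivity: v_p(xy) = v_p(x) + v_p(y) = 2 + 3 = 5. (Direct check: xy = 200000 = 5^5 · (64).)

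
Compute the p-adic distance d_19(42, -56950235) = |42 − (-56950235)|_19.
d_19(42, -56950235) = 1/2476099

Step 1 — x − y = 42 − (-56950235) = 56950277. Step 2 — v_19(56950277) = 5 (factor: 56950277 = (19^5 · 23); the sign does not affect v_p). Step 3 — |x − y|_19 = 19^{-5} = 1/2476099.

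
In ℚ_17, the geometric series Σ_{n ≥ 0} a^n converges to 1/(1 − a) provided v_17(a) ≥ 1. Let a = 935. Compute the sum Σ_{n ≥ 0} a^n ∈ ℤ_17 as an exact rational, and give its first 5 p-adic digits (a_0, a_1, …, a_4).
Σ a^n = 1/(1 − a) = -1/934;  first 5 digits = (1, 4, 2, 4, 6)

v_17(a) = 1 ≥ 1, so the series converges in ℤ_17 to 1/(1 − a) = 1/(1 − 935) = -1/934. Expand this rational in ℤ_17: compute digits iteratively via d_i = x_i mod 17, x_{i+1} = (x_i − d_i)/17. The first 5 digits are (1, 4, 2, 4, 6).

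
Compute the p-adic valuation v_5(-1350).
v_5(-1350) = 2

v_5(n) is the largest exponent k such that 5^k divides n. Factor out: -1350 = -5^2 · 54. (Sign doesn't affect v_p.) So v_5(-1350) = 2.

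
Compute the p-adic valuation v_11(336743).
v_11(336743) = 4

v_11(n) is the largest exponent k such that 11^k divides n. Factor out: 336743 = 11^4 · 23. (Sign doesn't affect v_p.) So v_11(336743) = 4.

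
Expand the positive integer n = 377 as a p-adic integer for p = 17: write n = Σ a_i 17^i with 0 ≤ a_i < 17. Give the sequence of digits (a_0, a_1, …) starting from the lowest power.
(a_0, a_1, …) = (3, 5, 1)

Repeated division by 17 gives the digits low-to-high: 377 = 3 + 5·17^1 + 1·17^2. Digit sequence: (3, 5, 1).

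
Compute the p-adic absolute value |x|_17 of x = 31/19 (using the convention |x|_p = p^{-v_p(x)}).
|31/19|_17 = 1

Step 1 — compute v_17(x) by factoring powers of 17 out of the numerator and denominator: v_17(31/19) = 0. Step 2 — apply |x|_p = p^{-v_p(x)} = 17^{0} = 1.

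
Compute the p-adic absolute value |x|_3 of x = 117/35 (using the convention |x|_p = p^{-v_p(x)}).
|117/35|_3 = 1/9

Step 1 — compute v_3(x) by factoring powers of 3 out of the numerator and denominator: v_3(117/35) = 2. Step 2 — apply |x|_p = p^{-v_p(x)} = 3^{-2} = 1/9.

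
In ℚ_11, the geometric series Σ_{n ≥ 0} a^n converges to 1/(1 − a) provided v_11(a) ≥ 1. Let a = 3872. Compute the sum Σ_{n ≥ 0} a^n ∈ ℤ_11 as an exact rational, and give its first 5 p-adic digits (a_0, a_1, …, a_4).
Σ a^n = 1/(1 − a) = -1/3871;  first 5 digits = (1, 0, 10, 2, 1)

v_11(a) = 2 ≥ 1, so the series converges in ℤ_11 to 1/(1 − a) = 1/(1 − 3872) = -1/3871. Expand this rational in ℤ_11: compute digits iteratively via d_i = x_i mod 11, x_{i+1} = (x_i − d_i)/11. The first 5 digits are (1, 0, 10, 2, 1).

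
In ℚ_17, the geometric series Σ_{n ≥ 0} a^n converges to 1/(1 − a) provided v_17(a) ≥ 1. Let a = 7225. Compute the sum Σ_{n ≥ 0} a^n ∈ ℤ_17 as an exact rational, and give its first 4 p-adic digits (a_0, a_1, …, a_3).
Σ a^n = 1/(1 − a) = -1/7224;  first 4 digits = (1, 0, 8, 1)

v_17(a) = 2 ≥ 1, so the series converges in ℤ_17 to 1/(1 − a) = 1/(1 − 7225) = -1/7224. Expand this rational in ℤ_17: compute digits iteratively via d_i = x_i mod 17, x_{i+1} = (x_i − d_i)/17. The first 4 digits are (1, 0, 8, 1).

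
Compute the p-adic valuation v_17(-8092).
v_17(-8092) = 2

v_17(n) is the largest exponent k such that 17^k divides n. Factor out: -8092 = -17^2 · 28. (Sign doesn't affect v_p.) So v_17(-8092) = 2.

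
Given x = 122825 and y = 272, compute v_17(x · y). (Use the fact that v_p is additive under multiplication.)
v_17(33408400) = 4

v_p(x) = 3 (factor: 122825 = 17^3 · 25); v_p(y) = 1 (factor: 272 = 17^1 · 16). Additivity: v_p(xy) = v_p(x) + v_p(y) = 3 + 1 = 4. (Direct check: xy = 33408400 = 17^4 · (400).)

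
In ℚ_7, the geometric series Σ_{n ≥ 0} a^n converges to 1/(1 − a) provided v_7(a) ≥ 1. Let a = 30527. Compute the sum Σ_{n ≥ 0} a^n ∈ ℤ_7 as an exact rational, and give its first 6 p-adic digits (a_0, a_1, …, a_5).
Σ a^n = 1/(1 − a) = -1/30526;  first 6 digits = (1, 0, 0, 5, 5, 1)

v_7(a) = 3 ≥ 1, so the series converges in ℤ_7 to 1/(1 − a) = 1/(1 − 30527) = -1/30526. Expand this rational in ℤ_7: compute digits iteratively via d_i = x_i mod 7, x_{i+1} = (x_i − d_i)/7. The first 6 digits are (1, 0, 0, 5, 5, 1).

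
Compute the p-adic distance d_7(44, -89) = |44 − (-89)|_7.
d_7(44, -89) = 1/7

Step 1 — x − y = 44 − (-89) = 133. Step 2 — v_7(133) = 1 (factor: 133 = (7^1 · 19); the sign does not affect v_p). Step 3 — |x − y|_7 = 7^{-1} = 1/7.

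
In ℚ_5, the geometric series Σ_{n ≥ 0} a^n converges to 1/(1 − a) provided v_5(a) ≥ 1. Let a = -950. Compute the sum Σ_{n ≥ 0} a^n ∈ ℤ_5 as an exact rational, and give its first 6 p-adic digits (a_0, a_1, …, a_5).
Σ a^n = 1/(1 − a) = 1/951;  first 6 digits = (1, 0, 2, 2, 2, 3)

v_5(a) = 2 ≥ 1, so the series converges in ℤ_5 to 1/(1 − a) = 1/(1 − (-950)) = 1/951. Expand this rational in ℤ_5: compute digits iteratively via d_i = x_i mod 5, x_{i+1} = (x_i − d_i)/5. The first 6 digits are (1, 0, 2, 2, 2, 3).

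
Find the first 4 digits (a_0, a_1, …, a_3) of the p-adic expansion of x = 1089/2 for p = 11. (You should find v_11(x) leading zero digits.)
(a_0, …, a_3) = (0, 0, 10, 5)

v_11(1089/2) = 2, so a_0 = ... = a_1 = 0. Factor out: x = 11^2 · u with u = 9/2 a unit in ℤ_11. Expand u iteratively via a_{v+i} = u_i mod 11, u_{i+1} = (u_i − a_{v+i})/11:
  u_0 = 9/2;  a_2 = 10;  u_1 = (u_0 − 10)/11 = -1/2
  u_1 = -1/2;  a_3 = 5;  u_2 = (u_1 − 5)/11 = -1/2
Digits: (0, 0, 10, 5).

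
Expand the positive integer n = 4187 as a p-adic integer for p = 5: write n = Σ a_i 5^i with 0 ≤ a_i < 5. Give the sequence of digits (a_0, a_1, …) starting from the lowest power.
(a_0, a_1, …) = (2, 2, 2, 3, 1, 1)

Repeated division by 5 gives the digits low-to-high: 4187 = 2 + 2·5^1 + 2·5^2 + 3·5^3 + 1·5^4 + 1·5^5. Digit sequence: (2, 2, 2, 3, 1, 1).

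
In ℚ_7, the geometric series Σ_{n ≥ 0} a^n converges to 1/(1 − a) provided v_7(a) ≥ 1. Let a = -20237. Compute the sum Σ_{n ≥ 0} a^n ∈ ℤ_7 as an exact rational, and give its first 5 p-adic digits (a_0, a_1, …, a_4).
Σ a^n = 1/(1 − a) = 1/20238;  first 5 digits = (1, 0, 0, 4, 5)

v_7(a) = 3 ≥ 1, so the series converges in ℤ_7 to 1/(1 − a) = 1/(1 − (-20237)) = 1/20238. Expand this rational in ℤ_7: compute digits iteratively via d_i = x_i mod 7, x_{i+1} = (x_i − d_i)/7. The first 5 digits are (1, 0, 0, 4, 5).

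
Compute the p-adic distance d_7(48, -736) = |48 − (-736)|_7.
d_7(48, -736) = 1/49

Step 1 — x − y = 48 − (-736) = 784. Step 2 — v_7(784) = 2 (factor: 784 = (7^2 · 16); the sign does not affect v_p). Step 3 — |x − y|_7 = 7^{-2} = 1/49.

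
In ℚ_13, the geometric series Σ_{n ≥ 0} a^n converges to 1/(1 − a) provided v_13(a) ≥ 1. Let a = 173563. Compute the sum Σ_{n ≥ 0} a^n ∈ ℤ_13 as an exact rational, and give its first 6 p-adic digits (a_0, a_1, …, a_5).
Σ a^n = 1/(1 − a) = -1/173562;  first 6 digits = (1, 0, 0, 1, 6, 0)

v_13(a) = 3 ≥ 1, so the series converges in ℤ_13 to 1/(1 − a) = 1/(1 − 173563) = -1/173562. Expand this rational in ℤ_13: compute digits iteratively via d_i = x_i mod 13, x_{i+1} = (x_i − d_i)/13. The first 6 digits are (1, 0, 0, 1, 6, 0).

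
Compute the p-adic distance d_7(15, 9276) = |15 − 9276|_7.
d_7(15, 9276) = 1/343

Step 1 — x − y = 15 − 9276 = -9261. Step 2 — v_7(-9261) = 3 (factor: -9261 = −(7^3 · 27); the sign does not affect v_p). Step 3 — |x − y|_7 = 7^{-3} = 1/343.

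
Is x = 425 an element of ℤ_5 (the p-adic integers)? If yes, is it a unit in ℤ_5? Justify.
x ∈ ℤ_5 but not a unit; v_5(x) = 2 > 0

ℤ_5 = {x ∈ ℚ_5 : v_5(x) ≥ 0} and ℤ_5^× = {x ∈ ℤ_5 : v_5(x) = 0}. Here v_5(425) = v_5(num) − v_5(den) = 2; compare against these criteria.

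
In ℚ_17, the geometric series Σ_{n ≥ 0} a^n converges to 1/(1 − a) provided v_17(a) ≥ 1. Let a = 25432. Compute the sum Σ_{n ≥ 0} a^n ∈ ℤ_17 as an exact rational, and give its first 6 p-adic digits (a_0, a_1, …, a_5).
Σ a^n = 1/(1 − a) = -1/25431;  first 6 digits = (1, 0, 3, 5, 9, 13)

v_17(a) = 2 ≥ 1, so the series converges in ℤ_17 to 1/(1 − a) = 1/(1 − 25432) = -1/25431. Expand this rational in ℤ_17: compute digits iteratively via d_i = x_i mod 17, x_{i+1} = (x_i − d_i)/17. The first 6 digits are (1, 0, 3, 5, 9, 13).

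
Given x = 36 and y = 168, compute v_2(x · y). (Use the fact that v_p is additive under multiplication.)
v_2(6048) = 5

v_p(x) = 2 (factor: 36 = 2^2 · 9); v_p(y) = 3 (factor: 168 = 2^3 · 21). Additivity: v_p(xy) = v_p(x) + v_p(y) = 2 + 3 = 5. (Direct check: xy = 6048 = 2^5 · (189).)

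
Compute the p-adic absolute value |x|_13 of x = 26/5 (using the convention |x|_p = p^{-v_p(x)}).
|26/5|_13 = 1/13

Step 1 — compute v_13(x) by factoring powers of 13 out of the numerator and denominator: v_13(26/5) = 1. Step 2 — apply |x|_p = p^{-v_p(x)} = 13^{-1} = 1/13.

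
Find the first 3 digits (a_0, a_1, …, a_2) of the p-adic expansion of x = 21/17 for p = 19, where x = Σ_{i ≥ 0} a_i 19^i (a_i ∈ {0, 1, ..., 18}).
(a_0, …, a_2) = (18, 17, 8)

v_19(21/17) = 0 (numerator and denominator both coprime to 19), so x ∈ ℤ_19^×. Compute digits iteratively via a_i = x_i mod 19, x_{i+1} = (x_i − a_i)/19, with x_0 = x:
  x_0 = 21/17;  a_0 = 18;  x_1 = (x_0 − 18)/19 = -15/17
  x_1 = -15/17;  a_1 = 17;  x_2 = (x_1 − 17)/19 = -16/17
  x_2 = -16/17;  a_2 = 8;  x_3 = (x_2 − 8)/19 = -8/17
Digits: (18, 17, 8).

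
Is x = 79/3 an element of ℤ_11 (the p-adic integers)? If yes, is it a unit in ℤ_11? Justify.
x ∈ ℤ_11^× (unit); v_11(x) = 0

ℤ_11 = {x ∈ ℚ_11 : v_11(x) ≥ 0} and ℤ_11^× = {x ∈ ℤ_11 : v_11(x) = 0}. Here v_11(79/3) = v_11(num) − v_11(den) = 0; compare against these criteria.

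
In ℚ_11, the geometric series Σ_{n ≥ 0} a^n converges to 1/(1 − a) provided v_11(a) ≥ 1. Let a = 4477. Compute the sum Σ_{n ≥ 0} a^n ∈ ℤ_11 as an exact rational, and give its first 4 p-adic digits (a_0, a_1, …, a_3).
Σ a^n = 1/(1 − a) = -1/4476;  first 4 digits = (1, 0, 4, 3)

v_11(a) = 2 ≥ 1, so the series converges in ℤ_11 to 1/(1 − a) = 1/(1 − 4477) = -1/4476. Expand this rational in ℤ_11: compute digits iteratively via d_i = x_i mod 11, x_{i+1} = (x_i − d_i)/11. The first 4 digits are (1, 0, 4, 3).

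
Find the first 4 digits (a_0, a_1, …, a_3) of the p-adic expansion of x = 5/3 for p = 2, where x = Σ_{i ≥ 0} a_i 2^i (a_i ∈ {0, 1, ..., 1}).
(a_0, …, a_3) = (1, 1, 1, 0)

v_2(5/3) = 0 (numerator and denominator both coprime to 2), so x ∈ ℤ_2^×. Compute digits iteratively via a_i = x_i mod 2, x_{i+1} = (x_i − a_i)/2, with x_0 = x:
  x_0 = 5/3;  a_0 = 1;  x_1 = (x_0 − 1)/2 = 1/3
  x_1 = 1/3;  a_1 = 1;  x_2 = (x_1 − 1)/2 = -1/3
  x_2 = -1/3;  a_2 = 1;  x_3 = (x_2 − 1)/2 = -2/3
  x_3 = -2/3;  a_3 = 0;  x_4 = (x_3 − 0)/2 = -1/3
Digits: (1, 1, 1, 0).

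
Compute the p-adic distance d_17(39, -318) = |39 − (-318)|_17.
d_17(39, -318) = 1/17

Step 1 — x − y = 39 − (-318) = 357. Step 2 — v_17(357) = 1 (factor: 357 = (17^1 · 21); the sign does not affect v_p). Step 3 — |x − y|_17 = 17^{-1} = 1/17.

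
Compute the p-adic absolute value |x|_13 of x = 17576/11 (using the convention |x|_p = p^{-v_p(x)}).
|17576/11|_13 = 1/2197

Step 1 — compute v_13(x) by factoring powers of 13 out of the numerator and denominator: v_13(17576/11) = 3. Step 2 — apply |x|_p = p^{-v_p(x)} = 13^{-3} = 1/2197.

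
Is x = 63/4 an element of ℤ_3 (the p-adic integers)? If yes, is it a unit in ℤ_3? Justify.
x ∈ ℤ_3 but not a unit; v_3(x) = 2 > 0

ℤ_3 = {x ∈ ℚ_3 : v_3(x) ≥ 0} and ℤ_3^× = {x ∈ ℤ_3 : v_3(x) = 0}. Here v_3(63/4) = v_3(num) − v_3(den) = 2; compare against these criteria.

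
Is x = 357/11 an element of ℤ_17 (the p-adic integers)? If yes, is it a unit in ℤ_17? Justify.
x ∈ ℤ_17 but not a unit; v_17(x) = 1 > 0

ℤ_17 = {x ∈ ℚ_17 : v_17(x) ≥ 0} and ℤ_17^× = {x ∈ ℤ_17 : v_17(x) = 0}. Here v_17(357/11) = v_17(num) − v_17(den) = 1; compare against these criteria.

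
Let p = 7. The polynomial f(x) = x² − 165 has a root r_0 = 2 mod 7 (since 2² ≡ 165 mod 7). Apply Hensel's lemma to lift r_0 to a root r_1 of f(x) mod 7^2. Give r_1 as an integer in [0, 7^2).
r_1 = 30 (mod 49)

Hensel's recurrence: r_{i+1} = r_i − f(r_i)·(f′(r_i))^{-1} mod 7^{i+2}, with f′(x) = 2x. Iterate:
  r_0 = 2 (mod 7)
  r_1 = 30 (mod 49)
Final: r_1 = 30, and one checks f(r_1) ≡ 0 mod 7^2.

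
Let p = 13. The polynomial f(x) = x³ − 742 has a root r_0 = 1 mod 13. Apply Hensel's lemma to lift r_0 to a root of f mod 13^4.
r_3 = 16134 (mod 28561)

Hensel: r_{i+1} = r_i − f(r_i)/f′(r_i) mod 13^{i+2}, where f′(x) = 3x². Iterate:
  r_0 = 1 (mod 13)
  r_1 = 79 (mod 169)
  r_2 = 755 (mod 2197)
  r_3 = 16134 (mod 28561)
Final: r = 16134 with f(r) ≡ 0 mod 13^4.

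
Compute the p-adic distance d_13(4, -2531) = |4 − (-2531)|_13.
d_13(4, -2531) = 1/169

Step 1 — x − y = 4 − (-2531) = 2535. Step 2 — v_13(2535) = 2 (factor: 2535 = (13^2 · 15); the sign does not affect v_p). Step 3 — |x − y|_13 = 13^{-2} = 1/169.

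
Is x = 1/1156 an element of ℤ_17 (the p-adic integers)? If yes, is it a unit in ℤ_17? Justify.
x ∉ ℤ_17 (v_17(x) = -2 < 0)

ℤ_17 = {x ∈ ℚ_17 : v_17(x) ≥ 0} and ℤ_17^× = {x ∈ ℤ_17 : v_17(x) = 0}. Here v_17(1/1156) = v_17(num) − v_17(den) = -2; compare against these criteria.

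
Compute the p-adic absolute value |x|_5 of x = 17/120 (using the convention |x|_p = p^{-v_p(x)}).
|17/120|_5 = 5

Step 1 — compute v_5(x) by factoring powers of 5 out of the numerator and denominator: v_5(17/120) = -1. Step 2 — apply |x|_p = p^{-v_p(x)} = 5^{1} = 5.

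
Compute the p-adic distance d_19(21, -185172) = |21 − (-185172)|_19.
d_19(21, -185172) = 1/6859

Step 1 — x − y = 21 − (-185172) = 185193. Step 2 — v_19(185193) = 3 (factor: 185193 = (19^3 · 27); the sign does not affect v_p). Step 3 — |x − y|_19 = 19^{-3} = 1/6859.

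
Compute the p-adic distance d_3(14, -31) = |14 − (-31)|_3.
d_3(14, -31) = 1/9

Step 1 — x − y = 14 − (-31) = 45. Step 2 — v_3(45) = 2 (factor: 45 = (3^2 · 5); the sign does not affect v_p). Step 3 — |x − y|_3 = 3^{-2} = 1/9.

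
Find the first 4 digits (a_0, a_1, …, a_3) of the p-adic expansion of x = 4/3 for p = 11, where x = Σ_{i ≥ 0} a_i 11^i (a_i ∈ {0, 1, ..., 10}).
(a_0, …, a_3) = (5, 7, 3, 7)

v_11(4/3) = 0 (numerator and denominator both coprime to 11), so x ∈ ℤ_11^×. Compute digits iteratively via a_i = x_i mod 11, x_{i+1} = (x_i − a_i)/11, with x_0 = x:
  x_0 = 4/3;  a_0 = 5;  x_1 = (x_0 − 5)/11 = -1/3
  x_1 = -1/3;  a_1 = 7;  x_2 = (x_1 − 7)/11 = -2/3
  x_2 = -2/3;  a_2 = 3;  x_3 = (x_2 − 3)/11 = -1/3
  x_3 = -1/3;  a_3 = 7;  x_4 = (x_3 − 7)/11 = -2/3
Digits: (5, 7, 3, 7).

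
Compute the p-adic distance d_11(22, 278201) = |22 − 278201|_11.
d_11(22, 278201) = 1/14641

Step 1 — x − y = 22 − 278201 = -278179. Step 2 — v_11(-278179) = 4 (factor: -278179 = −(11^4 · 19); the sign does not affect v_p). Step 3 — |x − y|_11 = 11^{-4} = 1/14641.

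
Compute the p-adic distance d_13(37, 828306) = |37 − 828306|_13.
d_13(37, 828306) = 1/28561

Step 1 — x − y = 37 − 828306 = -828269. Step 2 — v_13(-828269) = 4 (factor: -828269 = −(13^4 · 29); the sign does not affect v_p). Step 3 — |x − y|_13 = 13^{-4} = 1/28561.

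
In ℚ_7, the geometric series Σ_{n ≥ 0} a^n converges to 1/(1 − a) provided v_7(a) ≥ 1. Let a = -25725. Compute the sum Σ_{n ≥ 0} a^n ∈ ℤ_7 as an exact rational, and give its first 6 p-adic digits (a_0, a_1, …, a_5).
Σ a^n = 1/(1 − a) = 1/25726;  first 6 digits = (1, 0, 0, 2, 3, 5)

v_7(a) = 3 ≥ 1, so the series converges in ℤ_7 to 1/(1 − a) = 1/(1 − (-25725)) = 1/25726. Expand this rational in ℤ_7: compute digits iteratively via d_i = x_i mod 7, x_{i+1} = (x_i − d_i)/7. The first 6 digits are (1, 0, 0, 2, 3, 5).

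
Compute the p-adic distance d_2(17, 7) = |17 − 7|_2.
d_2(17, 7) = 1/2

Step 1 — x − y = 17 − 7 = 10. Step 2 — v_2(10) = 1 (factor: 10 = (2^1 · 5); the sign does not affect v_p). Step 3 — |x − y|_2 = 2^{-1} = 1/2.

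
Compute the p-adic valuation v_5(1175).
v_5(1175) = 2

v_5(n) is the largest exponent k such that 5^k divides n. Factor out: 1175 = 5^2 · 47. (Sign doesn't affect v_p.) So v_5(1175) = 2.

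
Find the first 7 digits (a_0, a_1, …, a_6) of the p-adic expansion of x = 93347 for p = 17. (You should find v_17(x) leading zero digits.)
(a_0, …, a_6) = (0, 0, 0, 2, 1, 0, 0)

v_17(93347) = 3, so a_0 = ... = a_2 = 0. Factor out: x = 17^3 · u with u = 19 a unit in ℤ_17. Expand u iteratively via a_{v+i} = u_i mod 17, u_{i+1} = (u_i − a_{v+i})/17:
  u_0 = 19;  a_3 = 2;  u_1 = (u_0 − 2)/17 = 1
  u_1 = 1;  a_4 = 1;  u_2 = (u_1 − 1)/17 = 0
  u_2 = 0;  a_5 = 0;  u_3 = (u_2 − 0)/17 = 0
  u_3 = 0;  a_6 = 0;  u_4 = (u_3 − 0)/17 = 0
Digits: (0, 0, 0, 2, 1, 0, 0).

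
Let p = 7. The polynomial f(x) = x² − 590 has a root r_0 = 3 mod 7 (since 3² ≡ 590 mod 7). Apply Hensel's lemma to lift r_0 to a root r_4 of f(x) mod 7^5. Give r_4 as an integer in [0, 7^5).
r_4 = 13240 (mod 16807)

Hensel's recurrence: r_{i+1} = r_i − f(r_i)·(f′(r_i))^{-1} mod 7^{i+2}, with f′(x) = 2x. Iterate:
  r_0 = 3 (mod 7)
  r_1 = 10 (mod 49)
  r_2 = 206 (mod 343)
  r_3 = 1235 (mod 2401)
  r_4 = 13240 (mod 16807)
Final: r_4 = 13240, and one checks f(r_4) ≡ 0 mod 7^5.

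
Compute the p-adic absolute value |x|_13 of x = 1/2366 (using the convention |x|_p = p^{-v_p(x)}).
|1/2366|_13 = 169

Step 1 — compute v_13(x) by factoring powers of 13 out of the numerator and denominator: v_13(1/2366) = -2. Step 2 — apply |x|_p = p^{-v_p(x)} = 13^{2} = 169.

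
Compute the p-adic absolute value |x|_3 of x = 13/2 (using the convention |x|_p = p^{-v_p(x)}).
|13/2|_3 = 1

Step 1 — compute v_3(x) by factoring powers of 3 out of the numerator and denominator: v_3(13/2) = 0. Step 2 — apply |x|_p = p^{-v_p(x)} = 3^{0} = 1.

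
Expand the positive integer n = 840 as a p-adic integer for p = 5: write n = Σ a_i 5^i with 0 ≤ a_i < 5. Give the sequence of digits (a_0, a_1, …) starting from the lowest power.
(a_0, a_1, …) = (0, 3, 3, 1, 1)

Repeated division by 5 gives the digits low-to-high: 840 = 3·5^1 + 3·5^2 + 1·5^3 + 1·5^4. Digit sequence: (0, 3, 3, 1, 1).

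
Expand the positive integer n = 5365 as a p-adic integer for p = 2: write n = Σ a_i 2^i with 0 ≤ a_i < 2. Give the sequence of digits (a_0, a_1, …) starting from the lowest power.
(a_0, a_1, …) = (1, 0, 1, 0, 1, 1, 1, 1, 0, 0, 1, 0, 1)

Repeated division by 2 gives the digits low-to-high: 5365 = 1 + 1·2^2 + 1·2^4 + 1·2^5 + 1·2^6 + 1·2^7 + 1·2^10 + 1·2^12. Digit sequence: (1, 0, 1, 0, 1, 1, 1, 1, 0, 0, 1, 0, 1).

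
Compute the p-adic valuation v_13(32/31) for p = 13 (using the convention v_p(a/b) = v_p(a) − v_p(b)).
v_13(32/31) = 0

Factor powers of 13 from the numerator and denominator of the reduced fraction: 32 = 13^0 · 32 and 31 = 13^0 · 31. Apply v_p(a/b) = v_p(a) − v_p(b): v_13(32/31) = 0 − 0 = 0.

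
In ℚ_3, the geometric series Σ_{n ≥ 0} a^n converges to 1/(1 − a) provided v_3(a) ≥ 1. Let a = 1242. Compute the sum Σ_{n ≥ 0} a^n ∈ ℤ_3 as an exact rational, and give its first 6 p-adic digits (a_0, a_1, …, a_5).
Σ a^n = 1/(1 − a) = -1/1241;  first 6 digits = (1, 0, 0, 1, 0, 2)

v_3(a) = 3 ≥ 1, so the series converges in ℤ_3 to 1/(1 − a) = 1/(1 − 1242) = -1/1241. Expand this rational in ℤ_3: compute digits iteratively via d_i = x_i mod 3, x_{i+1} = (x_i − d_i)/3. The first 6 digits are (1, 0, 0, 1, 0, 2).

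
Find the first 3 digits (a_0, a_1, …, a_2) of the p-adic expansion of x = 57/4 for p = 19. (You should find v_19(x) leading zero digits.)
(a_0, …, a_2) = (0, 15, 4)

v_19(57/4) = 1, so a_0 = ... = a_0 = 0. Factor out: x = 19^1 · u with u = 3/4 a unit in ℤ_19. Expand u iteratively via a_{v+i} = u_i mod 19, u_{i+1} = (u_i − a_{v+i})/19:
  u_0 = 3/4;  a_1 = 15;  u_1 = (u_0 − 15)/19 = -3/4
  u_1 = -3/4;  a_2 = 4;  u_2 = (u_1 − 4)/19 = -1/4
Digits: (0, 15, 4).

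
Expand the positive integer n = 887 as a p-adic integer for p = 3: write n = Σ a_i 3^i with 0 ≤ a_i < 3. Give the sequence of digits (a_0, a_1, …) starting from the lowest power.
(a_0, a_1, …) = (2, 1, 2, 2, 1, 0, 1)

Repeated division by 3 gives the digits low-to-high: 887 = 2 + 1·3^1 + 2·3^2 + 2·3^3 + 1·3^4 + 1·3^6. Digit sequence: (2, 1, 2, 2, 1, 0, 1).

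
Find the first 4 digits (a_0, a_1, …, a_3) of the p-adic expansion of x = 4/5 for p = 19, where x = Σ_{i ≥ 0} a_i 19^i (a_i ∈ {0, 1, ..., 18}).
(a_0, …, a_3) = (16, 3, 15, 3)

v_19(4/5) = 0 (numerator and denominator both coprime to 19), so x ∈ ℤ_19^×. Compute digits iteratively via a_i = x_i mod 19, x_{i+1} = (x_i − a_i)/19, with x_0 = x:
  x_0 = 4/5;  a_0 = 16;  x_1 = (x_0 − 16)/19 = -4/5
  x_1 = -4/5;  a_1 = 3;  x_2 = (x_1 − 3)/19 = -1/5
  x_2 = -1/5;  a_2 = 15;  x_3 = (x_2 − 15)/19 = -4/5
  x_3 = -4/5;  a_3 = 3;  x_4 = (x_3 − 3)/19 = -1/5
Digits: (16, 3, 15, 3).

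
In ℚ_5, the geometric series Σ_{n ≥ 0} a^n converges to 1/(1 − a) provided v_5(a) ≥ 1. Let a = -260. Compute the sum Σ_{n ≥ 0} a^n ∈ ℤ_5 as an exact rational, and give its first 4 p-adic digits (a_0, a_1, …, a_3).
Σ a^n = 1/(1 − a) = 1/261;  first 4 digits = (1, 3, 3, 0)

v_5(a) = 1 ≥ 1, so the series converges in ℤ_5 to 1/(1 − a) = 1/(1 − (-260)) = 1/261. Expand this rational in ℤ_5: compute digits iteratively via d_i = x_i mod 5, x_{i+1} = (x_i − d_i)/5. The first 4 digits are (1, 3, 3, 0).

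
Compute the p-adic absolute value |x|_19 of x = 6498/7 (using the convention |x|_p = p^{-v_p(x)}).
|6498/7|_19 = 1/361

Step 1 — compute v_19(x) by factoring powers of 19 out of the numerator and denominator: v_19(6498/7) = 2. Step 2 — apply |x|_p = p^{-v_p(x)} = 19^{-2} = 1/361.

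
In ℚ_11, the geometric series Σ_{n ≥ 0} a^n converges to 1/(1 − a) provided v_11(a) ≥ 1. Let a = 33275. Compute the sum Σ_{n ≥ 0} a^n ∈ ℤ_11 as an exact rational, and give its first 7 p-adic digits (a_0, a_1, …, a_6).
Σ a^n = 1/(1 − a) = -1/33274;  first 7 digits = (1, 0, 0, 3, 2, 0, 9)

v_11(a) = 3 ≥ 1, so the series converges in ℤ_11 to 1/(1 − a) = 1/(1 − 33275) = -1/33274. Expand this rational in ℤ_11: compute digits iteratively via d_i = x_i mod 11, x_{i+1} = (x_i − d_i)/11. The first 7 digits are (1, 0, 0, 3, 2, 0, 9).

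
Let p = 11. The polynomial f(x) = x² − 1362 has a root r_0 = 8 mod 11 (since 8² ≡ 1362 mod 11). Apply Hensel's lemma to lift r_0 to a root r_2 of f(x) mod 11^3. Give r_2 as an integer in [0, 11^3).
r_2 = 316 (mod 1331)

Hensel's recurrence: r_{i+1} = r_i − f(r_i)·(f′(r_i))^{-1} mod 11^{i+2}, with f′(x) = 2x. Iterate:
  r_0 = 8 (mod 11)
  r_1 = 74 (mod 121)
  r_2 = 316 (mod 1331)
Final: r_2 = 316, and one checks f(r_2) ≡ 0 mod 11^3.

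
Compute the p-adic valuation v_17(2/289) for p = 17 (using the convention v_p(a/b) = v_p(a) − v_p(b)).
v_17(2/289) = -2

Factor powers of 17 from the numerator and denominator of the reduced fraction: 2 = 17^0 · 2 and 289 = 17^2 · 1. Apply v_p(a/b) = v_p(a) − v_p(b): v_17(2/289) = 0 − 2 = -2.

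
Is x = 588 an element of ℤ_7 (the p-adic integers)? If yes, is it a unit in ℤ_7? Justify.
x ∈ ℤ_7 but not a unit; v_7(x) = 2 > 0

ℤ_7 = {x ∈ ℚ_7 : v_7(x) ≥ 0} and ℤ_7^× = {x ∈ ℤ_7 : v_7(x) = 0}. Here v_7(588) = v_7(num) − v_7(den) = 2; compare against these criteria.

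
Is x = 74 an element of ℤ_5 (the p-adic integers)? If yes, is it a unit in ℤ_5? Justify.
x ∈ ℤ_5^× (unit); v_5(x) = 0

ℤ_5 = {x ∈ ℚ_5 : v_5(x) ≥ 0} and ℤ_5^× = {x ∈ ℤ_5 : v_5(x) = 0}. Here v_5(74) = v_5(num) − v_5(den) = 0; compare against these criteria.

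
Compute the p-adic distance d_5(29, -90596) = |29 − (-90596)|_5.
d_5(29, -90596) = 1/3125

Step 1 — x − y = 29 − (-90596) = 90625. Step 2 — v_5(90625) = 5 (factor: 90625 = (5^5 · 29); the sign does not affect v_p). Step 3 — |x − y|_5 = 5^{-5} = 1/3125.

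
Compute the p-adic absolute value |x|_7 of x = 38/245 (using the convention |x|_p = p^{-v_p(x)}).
|38/245|_7 = 49

Step 1 — compute v_7(x) by factoring powers of 7 out of the numerator and denominator: v_7(38/245) = -2. Step 2 — apply |x|_p = p^{-v_p(x)} = 7^{2} = 49.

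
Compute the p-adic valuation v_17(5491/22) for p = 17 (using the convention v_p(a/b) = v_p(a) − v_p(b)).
v_17(5491/22) = 2

Factor powers of 17 from the numerator and denominator of the reduced fraction: 5491 = 17^2 · 19 and 22 = 17^0 · 22. Apply v_p(a/b) = v_p(a) − v_p(b): v_17(5491/22) = 2 − 0 = 2.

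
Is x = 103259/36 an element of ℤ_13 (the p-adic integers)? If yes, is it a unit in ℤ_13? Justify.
x ∈ ℤ_13 but not a unit; v_13(x) = 3 > 0

ℤ_13 = {x ∈ ℚ_13 : v_13(x) ≥ 0} and ℤ_13^× = {x ∈ ℤ_13 : v_13(x) = 0}. Here v_13(103259/36) = v_13(num) − v_13(den) = 3; compare against these criteria.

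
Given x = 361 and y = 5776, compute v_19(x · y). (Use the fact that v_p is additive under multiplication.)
v_19(2085136) = 4

v_p(x) = 2 (factor: 361 = 19^2 · 1); v_p(y) = 2 (factor: 5776 = 19^2 · 16). Additivity: v_p(xy) = v_p(x) + v_p(y) = 2 + 2 = 4. (Direct check: xy = 2085136 = 19^4 · (16).)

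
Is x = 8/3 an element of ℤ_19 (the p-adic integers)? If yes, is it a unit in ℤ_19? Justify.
x ∈ ℤ_19^× (unit); v_19(x) = 0

ℤ_19 = {x ∈ ℚ_19 : v_19(x) ≥ 0} and ℤ_19^× = {x ∈ ℤ_19 : v_19(x) = 0}. Here v_19(8/3) = v_19(num) − v_19(den) = 0; compare against these criteria.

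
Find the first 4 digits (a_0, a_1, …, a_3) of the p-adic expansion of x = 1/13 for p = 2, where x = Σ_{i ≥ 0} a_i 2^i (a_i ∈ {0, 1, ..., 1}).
(a_0, …, a_3) = (1, 0, 1, 0)

v_2(1/13) = 0 (numerator and denominator both coprime to 2), so x ∈ ℤ_2^×. Compute digits iteratively via a_i = x_i mod 2, x_{i+1} = (x_i − a_i)/2, with x_0 = x:
  x_0 = 1/13;  a_0 = 1;  x_1 = (x_0 − 1)/2 = -6/13
  x_1 = -6/13;  a_1 = 0;  x_2 = (x_1 − 0)/2 = -3/13
  x_2 = -3/13;  a_2 = 1;  x_3 = (x_2 − 1)/2 = -8/13
  x_3 = -8/13;  a_3 = 0;  x_4 = (x_3 − 0)/2 = -4/13
Digits: (1, 0, 1, 0).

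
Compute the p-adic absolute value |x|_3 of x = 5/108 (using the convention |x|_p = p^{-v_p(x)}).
|5/108|_3 = 27

Step 1 — compute v_3(x) by factoring powers of 3 out of the numerator and denominator: v_3(5/108) = -3. Step 2 — apply |x|_p = p^{-v_p(x)} = 3^{3} = 27.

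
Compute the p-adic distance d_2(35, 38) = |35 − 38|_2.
d_2(35, 38) = 1

Step 1 — x − y = 35 − 38 = -3. Step 2 — v_2(-3) = 0 (factor: -3 = −(2^0 · 3); the sign does not affect v_p). Step 3 — |x − y|_2 = 2^{0} = 1.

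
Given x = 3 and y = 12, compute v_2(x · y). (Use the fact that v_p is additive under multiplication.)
v_2(36) = 2

v_p(x) = 0 (factor: 3 = 2^0 · 3); v_p(y) = 2 (factor: 12 = 2^2 · 3). Additivity: v_p(xy) = v_p(x) + v_p(y) = 0 + 2 = 2. (Direct check: xy = 36 = 2^2 · (9).)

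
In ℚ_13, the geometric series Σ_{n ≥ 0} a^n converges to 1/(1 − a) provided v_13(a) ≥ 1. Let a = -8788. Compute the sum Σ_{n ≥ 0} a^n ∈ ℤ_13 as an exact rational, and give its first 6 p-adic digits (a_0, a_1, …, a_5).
Σ a^n = 1/(1 − a) = 1/8789;  first 6 digits = (1, 0, 0, 9, 12, 12)

v_13(a) = 3 ≥ 1, so the series converges in ℤ_13 to 1/(1 − a) = 1/(1 − (-8788)) = 1/8789. Expand this rational in ℤ_13: compute digits iteratively via d_i = x_i mod 13, x_{i+1} = (x_i − d_i)/13. The first 6 digits are (1, 0, 0, 9, 12, 12).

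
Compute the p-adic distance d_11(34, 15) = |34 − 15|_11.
d_11(34, 15) = 1

Step 1 — x − y = 34 − 15 = 19. Step 2 — v_11(19) = 0 (factor: 19 = (11^0 · 19); the sign does not affect v_p). Step 3 — |x − y|_11 = 11^{0} = 1.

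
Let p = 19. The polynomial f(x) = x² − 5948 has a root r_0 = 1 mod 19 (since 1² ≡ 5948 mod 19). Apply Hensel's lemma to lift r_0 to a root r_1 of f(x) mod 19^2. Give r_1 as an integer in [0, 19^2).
r_1 = 267 (mod 361)

Hensel's recurrence: r_{i+1} = r_i − f(r_i)·(f′(r_i))^{-1} mod 19^{i+2}, with f′(x) = 2x. Iterate:
  r_0 = 1 (mod 19)
  r_1 = 267 (mod 361)
Final: r_1 = 267, and one checks f(r_1) ≡ 0 mod 19^2.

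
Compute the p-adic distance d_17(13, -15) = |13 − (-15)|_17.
d_17(13, -15) = 1

Step 1 — x − y = 13 − (-15) = 28. Step 2 — v_17(28) = 0 (factor: 28 = (17^0 · 28); the sign does not affect v_p). Step 3 — |x − y|_17 = 17^{0} = 1.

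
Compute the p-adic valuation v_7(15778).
v_7(15778) = 3

v_7(n) is the largest exponent k such that 7^k divides n. Factor out: 15778 = 7^3 · 46. (Sign doesn't affect v_p.) So v_7(15778) = 3.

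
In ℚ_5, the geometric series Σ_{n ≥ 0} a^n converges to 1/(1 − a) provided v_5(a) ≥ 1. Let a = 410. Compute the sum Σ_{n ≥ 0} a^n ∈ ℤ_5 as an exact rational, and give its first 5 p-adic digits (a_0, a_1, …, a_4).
Σ a^n = 1/(1 − a) = -1/409;  first 5 digits = (1, 2, 0, 1, 4)

v_5(a) = 1 ≥ 1, so the series converges in ℤ_5 to 1/(1 − a) = 1/(1 − 410) = -1/409. Expand this rational in ℤ_5: compute digits iteratively via d_i = x_i mod 5, x_{i+1} = (x_i − d_i)/5. The first 5 digits are (1, 2, 0, 1, 4).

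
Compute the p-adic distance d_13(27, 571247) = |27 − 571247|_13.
d_13(27, 571247) = 1/28561

Step 1 — x − y = 27 − 571247 = -571220. Step 2 — v_13(-571220) = 4 (factor: -571220 = −(13^4 · 20); the sign does not affect v_p). Step 3 — |x − y|_13 = 13^{-4} = 1/28561.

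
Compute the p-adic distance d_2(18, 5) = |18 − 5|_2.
d_2(18, 5) = 1

Step 1 — x − y = 18 − 5 = 13. Step 2 — v_2(13) = 0 (factor: 13 = (2^0 · 13); the sign does not affect v_p). Step 3 — |x − y|_2 = 2^{0} = 1.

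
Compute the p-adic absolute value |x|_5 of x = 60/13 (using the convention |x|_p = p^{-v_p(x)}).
|60/13|_5 = 1/5

Step 1 — compute v_5(x) by factoring powers of 5 out of the numerator and denominator: v_5(60/13) = 1. Step 2 — apply |x|_p = p^{-v_p(x)} = 5^{-1} = 1/5.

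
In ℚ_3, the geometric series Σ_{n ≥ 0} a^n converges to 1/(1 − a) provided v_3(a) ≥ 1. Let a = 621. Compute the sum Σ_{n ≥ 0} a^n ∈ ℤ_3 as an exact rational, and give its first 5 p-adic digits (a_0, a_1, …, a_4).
Σ a^n = 1/(1 − a) = -1/620;  first 5 digits = (1, 0, 0, 2, 1)

v_3(a) = 3 ≥ 1, so the series converges in ℤ_3 to 1/(1 − a) = 1/(1 − 621) = -1/620. Expand this rational in ℤ_3: compute digits iteratively via d_i = x_i mod 3, x_{i+1} = (x_i − d_i)/3. The first 5 digits are (1, 0, 0, 2, 1).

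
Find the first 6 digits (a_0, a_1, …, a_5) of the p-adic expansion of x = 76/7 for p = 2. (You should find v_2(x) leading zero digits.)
(a_0, …, a_5) = (0, 0, 1, 0, 1, 0)

v_2(76/7) = 2, so a_0 = ... = a_1 = 0. Factor out: x = 2^2 · u with u = 19/7 a unit in ℤ_2. Expand u iteratively via a_{v+i} = u_i mod 2, u_{i+1} = (u_i − a_{v+i})/2:
  u_0 = 19/7;  a_2 = 1;  u_1 = (u_0 − 1)/2 = 6/7
  u_1 = 6/7;  a_3 = 0;  u_2 = (u_1 − 0)/2 = 3/7
  u_2 = 3/7;  a_4 = 1;  u_3 = (u_2 − 1)/2 = -2/7
  u_3 = -2/7;  a_5 = 0;  u_4 = (u_3 − 0)/2 = -1/7
Digits: (0, 0, 1, 0, 1, 0).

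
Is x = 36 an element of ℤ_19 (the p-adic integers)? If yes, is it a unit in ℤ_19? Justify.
x ∈ ℤ_19^× (unit); v_19(x) = 0

ℤ_19 = {x ∈ ℚ_19 : v_19(x) ≥ 0} and ℤ_19^× = {x ∈ ℤ_19 : v_19(x) = 0}. Here v_19(36) = v_19(num) − v_19(den) = 0; compare against these criteria.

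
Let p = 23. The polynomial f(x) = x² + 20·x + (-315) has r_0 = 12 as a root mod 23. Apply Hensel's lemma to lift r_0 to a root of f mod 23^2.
r_1 = 311 (mod 529)

Hensel: r_{i+1} = r_i − f(r_i)·(f′(r_i))^{-1} mod 23^{i+2}, f′(x) = 2x + 20. Iterate:
  r_0 = 12 (mod 23)
  r_1 = 311 (mod 529)
Final: r = 311 satisfies f(r) ≡ 0 mod 23^2.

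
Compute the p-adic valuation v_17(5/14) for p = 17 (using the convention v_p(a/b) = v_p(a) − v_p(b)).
v_17(5/14) = 0

Factor powers of 17 from the numerator and denominator of the reduced fraction: 5 = 17^0 · 5 and 14 = 17^0 · 14. Apply v_p(a/b) = v_p(a) − v_p(b): v_17(5/14) = 0 − 0 = 0.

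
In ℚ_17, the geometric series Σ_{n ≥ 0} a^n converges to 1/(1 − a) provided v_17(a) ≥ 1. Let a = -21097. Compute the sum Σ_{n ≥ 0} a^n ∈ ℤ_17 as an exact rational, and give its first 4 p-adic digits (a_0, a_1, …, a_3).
Σ a^n = 1/(1 − a) = 1/21098;  first 4 digits = (1, 0, 12, 12)

v_17(a) = 2 ≥ 1, so the series converges in ℤ_17 to 1/(1 − a) = 1/(1 − (-21097)) = 1/21098. Expand this rational in ℤ_17: compute digits iteratively via d_i = x_i mod 17, x_{i+1} = (x_i − d_i)/17. The first 4 digits are (1, 0, 12, 12).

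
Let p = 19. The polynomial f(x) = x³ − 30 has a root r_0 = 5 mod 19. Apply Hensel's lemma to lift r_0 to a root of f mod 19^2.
r_1 = 100 (mod 361)

Hensel: r_{i+1} = r_i − f(r_i)/f′(r_i) mod 19^{i+2}, where f′(x) = 3x². Iterate:
  r_0 = 5 (mod 19)
  r_1 = 100 (mod 361)
Final: r = 100 with f(r) ≡ 0 mod 19^2.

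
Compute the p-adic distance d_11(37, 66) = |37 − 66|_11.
d_11(37, 66) = 1

Step 1 — x − y = 37 − 66 = -29. Step 2 — v_11(-29) = 0 (factor: -29 = −(11^0 · 29); the sign does not affect v_p). Step 3 — |x − y|_11 = 11^{0} = 1.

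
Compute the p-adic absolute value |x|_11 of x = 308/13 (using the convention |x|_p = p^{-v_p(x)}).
|308/13|_11 = 1/11

Step 1 — compute v_11(x) by factoring powers of 11 out of the numerator and denominator: v_11(308/13) = 1. Step 2 — apply |x|_p = p^{-v_p(x)} = 11^{-1} = 1/11.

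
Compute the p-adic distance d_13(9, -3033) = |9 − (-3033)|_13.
d_13(9, -3033) = 1/169

Step 1 — x − y = 9 − (-3033) = 3042. Step 2 — v_13(3042) = 2 (factor: 3042 = (13^2 · 18); the sign does not affect v_p). Step 3 — |x − y|_13 = 13^{-2} = 1/169.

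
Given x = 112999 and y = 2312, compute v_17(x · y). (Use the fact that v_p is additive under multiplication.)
v_17(261253688) = 5

v_p(x) = 3 (factor: 112999 = 17^3 · 23); v_p(y) = 2 (factor: 2312 = 17^2 · 8). Additivity: v_p(xy) = v_p(x) + v_p(y) = 3 + 2 = 5. (Direct check: xy = 261253688 = 17^5 · (184).)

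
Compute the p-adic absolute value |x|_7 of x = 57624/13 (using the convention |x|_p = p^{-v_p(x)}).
|57624/13|_7 = 1/2401

Step 1 — compute v_7(x) by factoring powers of 7 out of the numerator and denominator: v_7(57624/13) = 4. Step 2 — apply |x|_p = p^{-v_p(x)} = 7^{-4} = 1/2401.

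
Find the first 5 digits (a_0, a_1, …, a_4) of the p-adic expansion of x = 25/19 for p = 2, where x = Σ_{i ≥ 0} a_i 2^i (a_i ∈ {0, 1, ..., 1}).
(a_0, …, a_4) = (1, 1, 0, 0, 0)

v_2(25/19) = 0 (numerator and denominator both coprime to 2), so x ∈ ℤ_2^×. Compute digits iteratively via a_i = x_i mod 2, x_{i+1} = (x_i − a_i)/2, with x_0 = x:
  x_0 = 25/19;  a_0 = 1;  x_1 = (x_0 − 1)/2 = 3/19
  x_1 = 3/19;  a_1 = 1;  x_2 = (x_1 − 1)/2 = -8/19
  x_2 = -8/19;  a_2 = 0;  x_3 = (x_2 − 0)/2 = -4/19
  x_3 = -4/19;  a_3 = 0;  x_4 = (x_3 − 0)/2 = -2/19
  x_4 = -2/19;  a_4 = 0;  x_5 = (x_4 − 0)/2 = -1/19
Digits: (1, 1, 0, 0, 0).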